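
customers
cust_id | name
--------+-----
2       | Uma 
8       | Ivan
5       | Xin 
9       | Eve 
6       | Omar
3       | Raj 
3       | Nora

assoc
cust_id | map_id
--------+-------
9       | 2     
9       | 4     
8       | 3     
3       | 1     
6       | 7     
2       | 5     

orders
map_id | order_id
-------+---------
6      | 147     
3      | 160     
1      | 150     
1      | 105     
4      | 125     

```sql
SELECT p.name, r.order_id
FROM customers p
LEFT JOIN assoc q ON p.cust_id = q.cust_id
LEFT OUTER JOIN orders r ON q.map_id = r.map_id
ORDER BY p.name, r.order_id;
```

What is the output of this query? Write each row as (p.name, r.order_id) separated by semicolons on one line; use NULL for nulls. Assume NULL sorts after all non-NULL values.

Joins associate left-to-right: customers LEFT JOIN assoc on cust_id gives 8 intermediate row(s).
Then LEFT JOIN `orders r` on map_id: each of those 8 rows is kept; rows whose q.map_id has no match in r get NULL for r's columns.

(Eve, 125); (Eve, NULL); (Ivan, 160); (Nora, 105); (Nora, 150); (Omar, NULL); (Raj, 105); (Raj, 150); (Uma, NULL); (Xin, NULL)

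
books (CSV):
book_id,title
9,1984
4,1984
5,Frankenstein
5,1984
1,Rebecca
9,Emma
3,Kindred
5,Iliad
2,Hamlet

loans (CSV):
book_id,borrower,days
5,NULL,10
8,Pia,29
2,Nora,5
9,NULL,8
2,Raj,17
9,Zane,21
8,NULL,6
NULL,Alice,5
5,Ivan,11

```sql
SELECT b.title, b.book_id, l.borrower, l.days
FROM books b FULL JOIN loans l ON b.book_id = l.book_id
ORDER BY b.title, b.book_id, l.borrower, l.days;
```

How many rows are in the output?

18

FULL OUTER JOIN keeps every row from both sides; unmatched rows get NULL for the other side's columns.
Matching on b.book_id = l.book_id. A NULL in a compared column never satisfies the condition.
Matched pairs: 12; unmatched b rows kept: 3; unmatched l rows kept: 3.
Total: 12 matched + 6 padded = 18 rows.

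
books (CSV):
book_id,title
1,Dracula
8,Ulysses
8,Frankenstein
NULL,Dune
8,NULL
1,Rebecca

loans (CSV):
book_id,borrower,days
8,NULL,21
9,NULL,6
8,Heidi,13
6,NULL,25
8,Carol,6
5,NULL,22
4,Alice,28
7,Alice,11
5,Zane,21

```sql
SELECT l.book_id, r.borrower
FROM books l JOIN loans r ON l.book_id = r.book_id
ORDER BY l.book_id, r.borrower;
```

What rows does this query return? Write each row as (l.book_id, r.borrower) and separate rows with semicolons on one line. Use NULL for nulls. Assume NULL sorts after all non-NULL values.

(8, Carol); (8, Carol); (8, Carol); (8, Heidi); (8, Heidi); (8, Heidi); (8, NULL); (8, NULL); (8, NULL)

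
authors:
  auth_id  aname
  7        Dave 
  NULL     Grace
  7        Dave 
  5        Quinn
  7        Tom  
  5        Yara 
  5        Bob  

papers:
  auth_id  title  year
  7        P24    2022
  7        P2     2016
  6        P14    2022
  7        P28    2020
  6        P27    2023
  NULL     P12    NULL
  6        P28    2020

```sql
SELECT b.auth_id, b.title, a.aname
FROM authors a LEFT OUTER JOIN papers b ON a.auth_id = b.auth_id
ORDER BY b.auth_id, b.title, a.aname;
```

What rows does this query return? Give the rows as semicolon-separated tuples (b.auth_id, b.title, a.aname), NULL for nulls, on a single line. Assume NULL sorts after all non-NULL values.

(7, P2, Dave); (7, P2, Dave); (7, P2, Tom); (7, P24, Dave); (7, P24, Dave); (7, P24, Tom); (7, P28, Dave); (7, P28, Dave); (7, P28, Tom); (NULL, NULL, Bob); (NULL, NULL, Grace); (NULL, NULL, Quinn); (NULL, NULL, Yara)

LEFT JOIN keeps every row from `authors`; unmatched rows get NULL for `papers`'s columns.
Matching on a.auth_id = b.auth_id. A NULL in a compared column never satisfies the condition.
- auth_id=7: 3 matching b row(s), so 3 row(s) emitted.
- auth_id=NULL: no b row matches, row kept with b columns NULL.
- auth_id=7: 3 matching b row(s), so 3 row(s) emitted.
- auth_id=5: no b row matches, row kept with b columns NULL.
- auth_id=7: 3 matching b row(s), so 3 row(s) emitted.
- auth_id=5: no b row matches, row kept with b columns NULL.
- auth_id=5: no b row matches, row kept with b columns NULL.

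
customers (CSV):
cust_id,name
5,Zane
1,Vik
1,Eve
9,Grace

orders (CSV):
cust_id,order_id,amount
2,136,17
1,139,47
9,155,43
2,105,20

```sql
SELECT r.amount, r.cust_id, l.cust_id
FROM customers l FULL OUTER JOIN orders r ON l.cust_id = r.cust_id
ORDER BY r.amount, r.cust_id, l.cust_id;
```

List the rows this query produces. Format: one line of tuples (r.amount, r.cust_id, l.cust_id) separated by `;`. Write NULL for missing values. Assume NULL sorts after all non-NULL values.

(17, 2, NULL); (20, 2, NULL); (43, 9, 9); (47, 1, 1); (47, 1, 1); (NULL, NULL, 5)

FULL OUTER JOIN keeps every row from both sides; unmatched rows get NULL for the other side's columns.
Matching on l.cust_id = r.cust_id.
- cust_id=5: no r row matches, row kept with r columns NULL.
- cust_id=1: 1 matching r row(s), so 1 row(s) emitted.
- cust_id=1: 1 matching r row(s), so 1 row(s) emitted.
- cust_id=9: 1 matching r row(s), so 1 row(s) emitted.
- 2 row(s) from r found no l partner → padded with NULL.
After projecting and ordering:
r.amount | r.cust_id | l.cust_id
17 | 2 | NULL
20 | 2 | NULL
43 | 9 | 9
47 | 1 | 1
47 | 1 | 1
NULL | NULL | 5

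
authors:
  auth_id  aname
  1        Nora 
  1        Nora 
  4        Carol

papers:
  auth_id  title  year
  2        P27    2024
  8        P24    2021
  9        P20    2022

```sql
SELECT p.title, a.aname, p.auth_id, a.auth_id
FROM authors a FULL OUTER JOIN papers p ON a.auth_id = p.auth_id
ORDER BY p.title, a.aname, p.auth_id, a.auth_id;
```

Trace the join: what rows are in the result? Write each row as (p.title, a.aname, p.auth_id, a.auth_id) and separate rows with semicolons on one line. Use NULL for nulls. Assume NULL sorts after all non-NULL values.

(P20, NULL, 9, NULL); (P24, NULL, 8, NULL); (P27, NULL, 2, NULL); (NULL, Carol, NULL, 4); (NULL, Nora, NULL, 1); (NULL, Nora, NULL, 1)

FULL OUTER JOIN keeps every row from both sides; unmatched rows get NULL for the other side's columns.
Matching on a.auth_id = p.auth_id.
- a[0] auth_id=1 → no match; kept with NULLs on the p side.
- a[1] auth_id=1 → no match; kept with NULLs on the p side.
- a[2] auth_id=4 → no match; kept with NULLs on the p side.
- plus 3 unmatched p row(s), each kept with NULL a columns.
After projecting and ordering:
p.title | a.aname | p.auth_id | a.auth_id
P20 | NULL | 9 | NULL
P24 | NULL | 8 | NULL
P27 | NULL | 2 | NULL
NULL | Carol | NULL | 4
NULL | Nora | NULL | 1
NULL | Nora | NULL | 1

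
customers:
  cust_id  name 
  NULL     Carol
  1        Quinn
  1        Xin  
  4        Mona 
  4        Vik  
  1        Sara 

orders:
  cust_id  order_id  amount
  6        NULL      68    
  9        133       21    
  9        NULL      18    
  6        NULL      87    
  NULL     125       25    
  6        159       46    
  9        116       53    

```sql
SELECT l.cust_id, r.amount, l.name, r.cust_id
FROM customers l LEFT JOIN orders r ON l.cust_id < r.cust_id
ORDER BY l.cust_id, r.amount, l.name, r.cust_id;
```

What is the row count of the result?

LEFT JOIN keeps every row from `customers`; unmatched rows get NULL for `orders`'s columns.
Matching on l.cust_id < r.cust_id. A NULL in a compared column never satisfies the condition.
Matched pairs: 30; unmatched l rows kept: 1.
Total: 30 matched + 1 padded = 31 rows.

31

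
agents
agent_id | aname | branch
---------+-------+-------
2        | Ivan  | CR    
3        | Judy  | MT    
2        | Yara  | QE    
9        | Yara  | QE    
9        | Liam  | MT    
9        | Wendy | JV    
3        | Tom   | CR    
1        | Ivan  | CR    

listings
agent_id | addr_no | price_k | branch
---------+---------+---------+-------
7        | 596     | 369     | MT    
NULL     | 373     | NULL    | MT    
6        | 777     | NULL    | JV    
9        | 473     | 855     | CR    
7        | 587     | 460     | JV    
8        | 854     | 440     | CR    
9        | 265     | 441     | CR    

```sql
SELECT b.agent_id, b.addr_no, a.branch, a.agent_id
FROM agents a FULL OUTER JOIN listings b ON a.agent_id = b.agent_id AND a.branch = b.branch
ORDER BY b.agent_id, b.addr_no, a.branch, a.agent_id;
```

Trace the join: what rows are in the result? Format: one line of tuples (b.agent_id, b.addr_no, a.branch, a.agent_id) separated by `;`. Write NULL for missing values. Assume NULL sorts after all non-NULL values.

(6, 777, NULL, NULL); (7, 587, NULL, NULL); (7, 596, NULL, NULL); (8, 854, NULL, NULL); (9, 265, NULL, NULL); (9, 473, NULL, NULL); (NULL, 373, NULL, NULL); (NULL, NULL, CR, 1); (NULL, NULL, CR, 2); (NULL, NULL, CR, 3); (NULL, NULL, JV, 9); (NULL, NULL, MT, 3); (NULL, NULL, MT, 9); (NULL, NULL, QE, 2); (NULL, NULL, QE, 9)

FULL OUTER JOIN keeps every row from both sides; unmatched rows get NULL for the other side's columns.
Matching on a.agent_id = b.agent_id AND a.branch = b.branch. A NULL in a compared column never satisfies the condition.
- agent_id=2, branch=CR: no b row matches, row kept with b columns NULL.
- agent_id=3, branch=MT: no b row matches, row kept with b columns NULL.
- agent_id=2, branch=QE: no b row matches, row kept with b columns NULL.
- agent_id=9, branch=QE: no b row matches, row kept with b columns NULL.
- agent_id=9, branch=MT: no b row matches, row kept with b columns NULL.
- agent_id=9, branch=JV: no b row matches, row kept with b columns NULL.
- agent_id=3, branch=CR: no b row matches, row kept with b columns NULL.
- agent_id=1, branch=CR: no b row matches, row kept with b columns NULL.
- 7 row(s) from b found no a partner → padded with NULL.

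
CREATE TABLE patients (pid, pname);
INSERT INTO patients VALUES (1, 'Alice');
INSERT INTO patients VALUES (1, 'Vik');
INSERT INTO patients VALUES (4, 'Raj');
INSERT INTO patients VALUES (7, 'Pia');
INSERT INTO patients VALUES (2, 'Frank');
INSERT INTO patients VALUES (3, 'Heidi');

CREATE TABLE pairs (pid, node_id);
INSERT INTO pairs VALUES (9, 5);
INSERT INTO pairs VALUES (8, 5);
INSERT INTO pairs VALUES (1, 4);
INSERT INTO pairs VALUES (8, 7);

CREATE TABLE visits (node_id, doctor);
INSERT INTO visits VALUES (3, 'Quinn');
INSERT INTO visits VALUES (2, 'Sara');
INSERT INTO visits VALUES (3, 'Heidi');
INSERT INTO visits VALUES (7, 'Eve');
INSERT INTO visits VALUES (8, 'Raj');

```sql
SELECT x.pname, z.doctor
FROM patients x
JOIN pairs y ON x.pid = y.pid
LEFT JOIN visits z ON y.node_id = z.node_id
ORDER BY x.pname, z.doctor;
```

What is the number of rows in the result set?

2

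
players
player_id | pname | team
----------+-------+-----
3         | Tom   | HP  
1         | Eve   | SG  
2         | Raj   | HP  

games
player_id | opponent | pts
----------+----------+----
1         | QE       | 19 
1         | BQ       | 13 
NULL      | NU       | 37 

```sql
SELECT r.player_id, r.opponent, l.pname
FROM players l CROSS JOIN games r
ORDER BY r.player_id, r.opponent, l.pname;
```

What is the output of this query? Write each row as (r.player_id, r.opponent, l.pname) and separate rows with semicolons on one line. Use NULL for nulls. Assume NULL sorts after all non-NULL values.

CROSS JOIN pairs every row of `players` with every row of `games`: 3 × 3 = 9 rows.
After projecting and ordering:
r.player_id | r.opponent | l.pname
1 | BQ | Eve
1 | BQ | Raj
1 | BQ | Tom
1 | QE | Eve
1 | QE | Raj
1 | QE | Tom
NULL | NU | Eve
NULL | NU | Raj
NULL | NU | Tom

(1, BQ, Eve); (1, BQ, Raj); (1, BQ, Tom); (1, QE, Eve); (1, QE, Raj); (1, QE, Tom); (NULL, NU, Eve); (NULL, NU, Raj); (NULL, NU, Tom)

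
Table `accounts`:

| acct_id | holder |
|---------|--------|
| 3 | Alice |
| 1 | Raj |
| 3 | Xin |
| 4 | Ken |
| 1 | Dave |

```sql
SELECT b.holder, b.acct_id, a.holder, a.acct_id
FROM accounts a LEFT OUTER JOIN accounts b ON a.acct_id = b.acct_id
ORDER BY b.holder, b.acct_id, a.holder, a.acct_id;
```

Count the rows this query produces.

9

LEFT JOIN keeps every row from `accounts a`; unmatched rows get NULL for `accounts b`'s columns.
Matching on a.acct_id = b.acct_id.
Matched pairs: 9; unmatched a rows kept: 0.
Total: 9 rows.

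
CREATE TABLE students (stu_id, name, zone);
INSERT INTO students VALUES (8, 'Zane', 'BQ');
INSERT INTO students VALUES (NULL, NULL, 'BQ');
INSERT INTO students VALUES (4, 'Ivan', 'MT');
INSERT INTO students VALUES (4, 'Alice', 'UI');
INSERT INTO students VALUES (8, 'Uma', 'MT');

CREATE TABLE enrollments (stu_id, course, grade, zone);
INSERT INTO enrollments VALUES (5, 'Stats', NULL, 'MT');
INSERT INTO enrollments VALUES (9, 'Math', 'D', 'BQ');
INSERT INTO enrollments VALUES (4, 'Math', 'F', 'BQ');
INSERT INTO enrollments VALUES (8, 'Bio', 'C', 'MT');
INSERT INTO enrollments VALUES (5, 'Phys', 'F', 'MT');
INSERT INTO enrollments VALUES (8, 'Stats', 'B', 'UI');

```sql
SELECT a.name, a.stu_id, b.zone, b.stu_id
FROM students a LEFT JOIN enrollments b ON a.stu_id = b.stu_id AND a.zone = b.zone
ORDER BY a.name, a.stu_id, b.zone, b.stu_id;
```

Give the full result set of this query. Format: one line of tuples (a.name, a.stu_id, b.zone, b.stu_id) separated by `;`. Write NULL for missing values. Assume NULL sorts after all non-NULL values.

LEFT JOIN keeps every row from `students`; unmatched rows get NULL for `enrollments`'s columns.
Matching on a.stu_id = b.stu_id AND a.zone = b.zone. A NULL in a compared column never satisfies the condition.
- a row (stu_id=8, zone=BQ): no match → kept, b columns NULL.
- a row (stu_id=NULL, zone=BQ): no match → kept, b columns NULL.
- a row (stu_id=4, zone=MT): no match → kept, b columns NULL.
- a row (stu_id=4, zone=UI): no match → kept, b columns NULL.
- a row (stu_id=8, zone=MT): matches 1 b row(s) → 1 output row(s).
After projecting and ordering:
a.name | a.stu_id | b.zone | b.stu_id
Alice | 4 | NULL | NULL
Ivan | 4 | NULL | NULL
Uma | 8 | MT | 8
Zane | 8 | NULL | NULL
NULL | NULL | NULL | NULL

(Alice, 4, NULL, NULL); (Ivan, 4, NULL, NULL); (Uma, 8, MT, 8); (Zane, 8, NULL, NULL); (NULL, NULL, NULL, NULL)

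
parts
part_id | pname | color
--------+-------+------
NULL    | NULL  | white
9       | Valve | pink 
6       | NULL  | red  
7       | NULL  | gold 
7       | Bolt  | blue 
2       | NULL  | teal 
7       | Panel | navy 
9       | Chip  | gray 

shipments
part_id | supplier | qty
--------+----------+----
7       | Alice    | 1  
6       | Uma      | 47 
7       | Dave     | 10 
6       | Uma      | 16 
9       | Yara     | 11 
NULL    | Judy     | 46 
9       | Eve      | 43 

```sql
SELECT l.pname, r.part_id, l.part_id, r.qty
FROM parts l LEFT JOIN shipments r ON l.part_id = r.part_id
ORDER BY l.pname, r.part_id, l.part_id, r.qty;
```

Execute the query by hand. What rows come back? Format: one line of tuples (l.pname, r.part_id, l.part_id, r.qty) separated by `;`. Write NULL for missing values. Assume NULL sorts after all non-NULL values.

(Bolt, 7, 7, 1); (Bolt, 7, 7, 10); (Chip, 9, 9, 11); (Chip, 9, 9, 43); (Panel, 7, 7, 1); (Panel, 7, 7, 10); (Valve, 9, 9, 11); (Valve, 9, 9, 43); (NULL, 6, 6, 16); (NULL, 6, 6, 47); (NULL, 7, 7, 1); (NULL, 7, 7, 10); (NULL, NULL, 2, NULL); (NULL, NULL, NULL, NULL)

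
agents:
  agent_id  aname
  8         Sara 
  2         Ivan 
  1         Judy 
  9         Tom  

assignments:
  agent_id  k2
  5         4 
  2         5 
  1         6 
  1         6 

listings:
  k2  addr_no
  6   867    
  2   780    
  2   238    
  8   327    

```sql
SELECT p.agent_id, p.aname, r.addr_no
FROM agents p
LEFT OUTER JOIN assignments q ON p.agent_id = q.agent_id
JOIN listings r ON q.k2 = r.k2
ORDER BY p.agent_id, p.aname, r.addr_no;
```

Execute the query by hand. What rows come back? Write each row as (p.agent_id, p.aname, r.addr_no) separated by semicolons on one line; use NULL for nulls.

(1, Judy, 867); (1, Judy, 867)

Evaluate left to right. First `agents p LEFT JOIN assignments q` on agent_id: 5 row(s).
Then INNER JOIN `listings r` on k2: keep only rows whose q.k2 appears in r.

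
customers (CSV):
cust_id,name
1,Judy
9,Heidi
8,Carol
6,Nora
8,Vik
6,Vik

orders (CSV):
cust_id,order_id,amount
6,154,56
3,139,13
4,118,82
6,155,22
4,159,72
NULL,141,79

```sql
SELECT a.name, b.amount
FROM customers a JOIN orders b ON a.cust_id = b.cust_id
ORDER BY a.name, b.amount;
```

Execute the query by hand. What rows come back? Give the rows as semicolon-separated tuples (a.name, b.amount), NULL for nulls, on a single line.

INNER JOIN keeps only pairs where the ON condition holds.
Matching on a.cust_id = b.cust_id. A NULL in a compared column never satisfies the condition.
Matched pairs: 4.

(Nora, 22); (Nora, 56); (Vik, 22); (Vik, 56)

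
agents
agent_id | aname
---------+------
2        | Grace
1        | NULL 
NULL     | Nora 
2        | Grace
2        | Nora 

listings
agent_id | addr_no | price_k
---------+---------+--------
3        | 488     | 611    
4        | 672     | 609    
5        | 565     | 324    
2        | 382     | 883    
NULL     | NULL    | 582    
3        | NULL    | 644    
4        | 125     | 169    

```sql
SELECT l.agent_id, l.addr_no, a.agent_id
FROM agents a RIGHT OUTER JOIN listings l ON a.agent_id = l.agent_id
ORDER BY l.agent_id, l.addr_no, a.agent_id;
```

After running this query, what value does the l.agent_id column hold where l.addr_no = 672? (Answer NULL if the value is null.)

4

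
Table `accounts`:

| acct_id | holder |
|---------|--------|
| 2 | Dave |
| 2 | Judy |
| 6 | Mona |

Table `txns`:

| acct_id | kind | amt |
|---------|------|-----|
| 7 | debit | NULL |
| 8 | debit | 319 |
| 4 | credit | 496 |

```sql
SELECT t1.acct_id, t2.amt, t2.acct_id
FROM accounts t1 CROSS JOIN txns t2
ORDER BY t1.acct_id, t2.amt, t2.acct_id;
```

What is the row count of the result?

9

CROSS JOIN pairs every row of `accounts` with every row of `txns`: 3 × 3 = 9 rows.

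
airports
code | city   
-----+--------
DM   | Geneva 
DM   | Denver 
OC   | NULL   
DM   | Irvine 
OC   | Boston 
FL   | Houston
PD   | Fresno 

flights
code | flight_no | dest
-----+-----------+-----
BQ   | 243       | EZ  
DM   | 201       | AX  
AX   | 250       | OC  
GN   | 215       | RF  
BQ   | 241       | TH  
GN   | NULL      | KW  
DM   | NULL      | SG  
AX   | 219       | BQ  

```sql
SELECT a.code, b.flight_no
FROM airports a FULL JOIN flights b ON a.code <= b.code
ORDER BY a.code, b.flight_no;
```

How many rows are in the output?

FULL OUTER JOIN keeps every row from both sides; unmatched rows get NULL for the other side's columns.
Matching on a.code <= b.code.
Matched pairs: 14; unmatched a rows kept: 3; unmatched b rows kept: 4.
Total: 14 matched + 7 padded = 21 rows.

21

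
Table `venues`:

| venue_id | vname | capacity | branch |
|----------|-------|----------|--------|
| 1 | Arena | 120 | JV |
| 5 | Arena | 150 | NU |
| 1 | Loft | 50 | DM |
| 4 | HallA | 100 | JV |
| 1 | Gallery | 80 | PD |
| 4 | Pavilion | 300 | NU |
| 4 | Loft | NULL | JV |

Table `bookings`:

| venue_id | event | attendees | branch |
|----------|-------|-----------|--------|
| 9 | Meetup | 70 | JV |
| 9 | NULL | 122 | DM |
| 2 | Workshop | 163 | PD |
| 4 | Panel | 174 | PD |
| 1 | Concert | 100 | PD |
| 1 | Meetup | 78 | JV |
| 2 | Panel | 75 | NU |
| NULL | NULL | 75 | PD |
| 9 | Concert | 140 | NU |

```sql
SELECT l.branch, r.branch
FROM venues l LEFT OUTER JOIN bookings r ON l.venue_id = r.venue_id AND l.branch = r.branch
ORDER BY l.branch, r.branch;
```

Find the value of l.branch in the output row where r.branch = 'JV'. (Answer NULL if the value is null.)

JV

LEFT JOIN keeps every row from `venues`; unmatched rows get NULL for `bookings`'s columns.
Matching on l.venue_id = r.venue_id AND l.branch = r.branch. A NULL in a compared column never satisfies the condition.
- l (venue_id=1, branch=JV) pairs with 1 row(s) of r.
- l (venue_id=5, branch=NU) has no partner → padded with NULL.
- l (venue_id=1, branch=DM) has no partner → padded with NULL.
- l (venue_id=4, branch=JV) has no partner → padded with NULL.
- l (venue_id=1, branch=PD) pairs with 1 row(s) of r.
- l (venue_id=4, branch=NU) has no partner → padded with NULL.
- l (venue_id=4, branch=JV) has no partner → padded with NULL.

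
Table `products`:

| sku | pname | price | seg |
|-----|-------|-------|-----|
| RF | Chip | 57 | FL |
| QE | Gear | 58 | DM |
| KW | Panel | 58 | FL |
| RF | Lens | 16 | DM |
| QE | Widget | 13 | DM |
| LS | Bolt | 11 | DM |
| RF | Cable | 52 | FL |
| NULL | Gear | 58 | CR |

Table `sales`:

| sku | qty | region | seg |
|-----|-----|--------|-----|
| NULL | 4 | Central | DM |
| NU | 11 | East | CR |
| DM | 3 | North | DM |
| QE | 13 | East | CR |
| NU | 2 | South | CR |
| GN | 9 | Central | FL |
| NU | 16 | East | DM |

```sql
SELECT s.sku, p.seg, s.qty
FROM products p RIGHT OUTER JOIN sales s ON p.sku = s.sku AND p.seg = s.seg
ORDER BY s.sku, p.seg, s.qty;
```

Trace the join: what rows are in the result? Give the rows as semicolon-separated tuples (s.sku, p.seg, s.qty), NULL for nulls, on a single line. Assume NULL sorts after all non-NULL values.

(DM, NULL, 3); (GN, NULL, 9); (NU, NULL, 2); (NU, NULL, 11); (NU, NULL, 16); (QE, NULL, 13); (NULL, NULL, 4)

RIGHT JOIN keeps every row from `sales`; unmatched rows get NULL for `products`'s columns.
Matching on p.sku = s.sku AND p.seg = s.seg. A NULL in a compared column never satisfies the condition.
Matched pairs: 0; unmatched s rows kept: 7.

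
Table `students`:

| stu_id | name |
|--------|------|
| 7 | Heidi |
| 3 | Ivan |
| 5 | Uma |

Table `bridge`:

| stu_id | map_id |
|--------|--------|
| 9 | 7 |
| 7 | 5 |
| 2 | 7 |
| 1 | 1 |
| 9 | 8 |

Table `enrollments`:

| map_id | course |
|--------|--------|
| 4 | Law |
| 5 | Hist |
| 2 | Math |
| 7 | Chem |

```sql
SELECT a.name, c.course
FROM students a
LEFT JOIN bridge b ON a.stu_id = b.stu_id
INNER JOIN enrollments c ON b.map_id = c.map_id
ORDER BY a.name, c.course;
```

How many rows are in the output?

1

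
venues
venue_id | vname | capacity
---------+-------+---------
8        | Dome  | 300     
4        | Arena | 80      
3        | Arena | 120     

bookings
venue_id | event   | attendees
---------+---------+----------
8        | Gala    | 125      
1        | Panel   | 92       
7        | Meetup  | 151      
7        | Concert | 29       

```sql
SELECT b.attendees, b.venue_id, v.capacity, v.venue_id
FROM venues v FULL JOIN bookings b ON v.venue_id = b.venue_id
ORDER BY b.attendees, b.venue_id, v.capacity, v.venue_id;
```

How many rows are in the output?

6

FULL OUTER JOIN keeps every row from both sides; unmatched rows get NULL for the other side's columns.
Matching on v.venue_id = b.venue_id.
- v[0] venue_id=8 → 1 match(es) in b → 1 row(s).
- v[1] venue_id=4 → no match; kept with NULLs on the b side.
- v[2] venue_id=3 → no match; kept with NULLs on the b side.
- 3 row(s) from b found no v partner → padded with NULL.
Total: 1 matched + 5 padded = 6 rows.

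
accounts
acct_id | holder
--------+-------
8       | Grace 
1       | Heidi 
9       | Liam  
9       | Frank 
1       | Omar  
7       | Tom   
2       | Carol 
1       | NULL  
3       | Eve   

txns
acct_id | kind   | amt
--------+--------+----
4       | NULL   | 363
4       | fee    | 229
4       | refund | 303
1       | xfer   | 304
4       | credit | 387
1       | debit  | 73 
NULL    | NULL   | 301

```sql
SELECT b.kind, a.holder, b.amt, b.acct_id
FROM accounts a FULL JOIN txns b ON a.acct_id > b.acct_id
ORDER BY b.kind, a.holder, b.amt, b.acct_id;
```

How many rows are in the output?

32

FULL OUTER JOIN keeps every row from both sides; unmatched rows get NULL for the other side's columns.
Matching on a.acct_id > b.acct_id. A NULL in a compared column never satisfies the condition.
Matched pairs: 28; unmatched a rows kept: 3; unmatched b rows kept: 1.
Total: 28 matched + 4 padded = 32 rows.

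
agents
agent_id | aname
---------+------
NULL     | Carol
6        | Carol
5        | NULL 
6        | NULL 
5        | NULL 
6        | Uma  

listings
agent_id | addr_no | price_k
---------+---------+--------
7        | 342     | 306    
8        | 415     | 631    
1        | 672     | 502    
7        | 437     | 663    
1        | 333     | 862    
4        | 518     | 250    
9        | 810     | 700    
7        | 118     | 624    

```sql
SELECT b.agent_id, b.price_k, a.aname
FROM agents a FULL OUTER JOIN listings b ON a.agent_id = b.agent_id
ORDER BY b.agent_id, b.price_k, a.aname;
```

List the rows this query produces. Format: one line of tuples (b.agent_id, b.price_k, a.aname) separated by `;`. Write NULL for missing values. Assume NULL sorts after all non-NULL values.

FULL OUTER JOIN keeps every row from both sides; unmatched rows get NULL for the other side's columns.
Matching on a.agent_id = b.agent_id. A NULL in a compared column never satisfies the condition.
- agent_id=NULL: no b row matches, row kept with b columns NULL.
- agent_id=6: no b row matches, row kept with b columns NULL.
- agent_id=5: no b row matches, row kept with b columns NULL.
- agent_id=6: no b row matches, row kept with b columns NULL.
- agent_id=5: no b row matches, row kept with b columns NULL.
- agent_id=6: no b row matches, row kept with b columns NULL.
- plus 8 unmatched b row(s), each kept with NULL a columns.

(1, 502, NULL); (1, 862, NULL); (4, 250, NULL); (7, 306, NULL); (7, 624, NULL); (7, 663, NULL); (8, 631, NULL); (9, 700, NULL); (NULL, NULL, Carol); (NULL, NULL, Carol); (NULL, NULL, Uma); (NULL, NULL, NULL); (NULL, NULL, NULL); (NULL, NULL, NULL)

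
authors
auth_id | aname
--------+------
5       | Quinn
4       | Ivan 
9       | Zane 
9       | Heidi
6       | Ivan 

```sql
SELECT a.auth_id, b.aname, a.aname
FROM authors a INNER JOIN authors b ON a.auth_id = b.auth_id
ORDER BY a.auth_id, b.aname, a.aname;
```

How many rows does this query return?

INNER JOIN keeps only pairs where the ON condition holds.
Matching on a.auth_id = b.auth_id.
- a[0] auth_id=5 → 1 match(es) in b → 1 row(s).
- a[1] auth_id=4 → 1 match(es) in b → 1 row(s).
- a[2] auth_id=9 → 2 match(es) in b → 2 row(s).
- a[3] auth_id=9 → 2 match(es) in b → 2 row(s).
- a[4] auth_id=6 → 1 match(es) in b → 1 row(s).
Total: 7 rows.

7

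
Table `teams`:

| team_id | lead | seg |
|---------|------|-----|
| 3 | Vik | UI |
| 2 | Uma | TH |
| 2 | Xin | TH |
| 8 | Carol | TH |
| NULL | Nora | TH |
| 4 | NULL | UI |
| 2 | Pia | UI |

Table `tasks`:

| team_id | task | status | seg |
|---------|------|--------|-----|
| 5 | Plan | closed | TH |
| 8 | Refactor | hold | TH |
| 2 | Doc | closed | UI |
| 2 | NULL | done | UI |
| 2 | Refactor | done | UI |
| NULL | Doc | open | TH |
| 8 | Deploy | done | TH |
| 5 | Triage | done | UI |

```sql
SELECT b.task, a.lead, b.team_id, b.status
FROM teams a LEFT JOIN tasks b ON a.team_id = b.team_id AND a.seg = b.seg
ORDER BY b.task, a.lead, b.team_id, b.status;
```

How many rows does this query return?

10

LEFT JOIN keeps every row from `teams`; unmatched rows get NULL for `tasks`'s columns.
Matching on a.team_id = b.team_id AND a.seg = b.seg. A NULL in a compared column never satisfies the condition.
Matched pairs: 5; unmatched a rows kept: 5.
Total: 5 matched + 5 padded = 10 rows.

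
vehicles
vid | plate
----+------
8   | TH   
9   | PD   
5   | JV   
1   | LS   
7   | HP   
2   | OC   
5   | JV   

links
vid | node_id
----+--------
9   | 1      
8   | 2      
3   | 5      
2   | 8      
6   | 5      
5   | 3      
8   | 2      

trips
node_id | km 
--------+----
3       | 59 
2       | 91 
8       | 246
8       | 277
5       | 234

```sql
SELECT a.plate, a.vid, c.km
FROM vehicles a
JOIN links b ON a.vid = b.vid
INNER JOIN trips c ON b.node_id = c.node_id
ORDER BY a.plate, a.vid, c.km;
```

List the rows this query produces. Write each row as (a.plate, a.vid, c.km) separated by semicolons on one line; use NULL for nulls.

(JV, 5, 59); (JV, 5, 59); (OC, 2, 246); (OC, 2, 277); (TH, 8, 91); (TH, 8, 91)

Evaluate left to right. First `vehicles a INNER JOIN links b` on vid: 6 row(s).
Then INNER JOIN `trips c` on node_id: keep only rows whose b.node_id appears in c.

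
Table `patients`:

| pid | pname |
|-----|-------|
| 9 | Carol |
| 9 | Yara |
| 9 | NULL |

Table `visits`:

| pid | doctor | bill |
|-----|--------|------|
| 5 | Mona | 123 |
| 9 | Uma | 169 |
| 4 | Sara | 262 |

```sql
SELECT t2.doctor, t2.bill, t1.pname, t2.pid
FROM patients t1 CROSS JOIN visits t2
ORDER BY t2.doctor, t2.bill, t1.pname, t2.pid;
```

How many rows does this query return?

CROSS JOIN pairs every row of `patients` with every row of `visits`: 3 × 3 = 9 rows.

9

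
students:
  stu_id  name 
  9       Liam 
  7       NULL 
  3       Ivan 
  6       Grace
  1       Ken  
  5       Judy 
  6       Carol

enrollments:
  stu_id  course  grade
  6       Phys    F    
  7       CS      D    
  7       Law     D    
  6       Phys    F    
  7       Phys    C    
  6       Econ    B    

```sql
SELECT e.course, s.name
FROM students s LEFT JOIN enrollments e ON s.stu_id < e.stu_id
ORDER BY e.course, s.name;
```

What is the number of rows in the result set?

LEFT JOIN keeps every row from `students`; unmatched rows get NULL for `enrollments`'s columns.
Matching on s.stu_id < e.stu_id.
Matched pairs: 24; unmatched s rows kept: 2.
Total: 24 matched + 2 padded = 26 rows.

26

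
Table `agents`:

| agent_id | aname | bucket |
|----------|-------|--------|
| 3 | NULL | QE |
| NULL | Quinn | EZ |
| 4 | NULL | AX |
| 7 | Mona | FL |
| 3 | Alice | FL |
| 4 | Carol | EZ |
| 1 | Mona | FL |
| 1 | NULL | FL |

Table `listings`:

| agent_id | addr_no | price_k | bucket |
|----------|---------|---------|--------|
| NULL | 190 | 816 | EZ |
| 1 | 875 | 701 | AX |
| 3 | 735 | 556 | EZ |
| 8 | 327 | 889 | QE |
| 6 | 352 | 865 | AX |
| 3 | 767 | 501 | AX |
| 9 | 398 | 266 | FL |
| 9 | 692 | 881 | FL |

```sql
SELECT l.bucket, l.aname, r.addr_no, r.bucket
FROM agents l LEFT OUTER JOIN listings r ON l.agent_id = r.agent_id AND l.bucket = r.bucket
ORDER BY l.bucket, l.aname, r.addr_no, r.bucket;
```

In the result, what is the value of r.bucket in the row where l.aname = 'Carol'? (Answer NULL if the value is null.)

LEFT JOIN keeps every row from `agents`; unmatched rows get NULL for `listings`'s columns.
Matching on l.agent_id = r.agent_id AND l.bucket = r.bucket. A NULL in a compared column never satisfies the condition.
Matched pairs: 0; unmatched l rows kept: 8.

NULL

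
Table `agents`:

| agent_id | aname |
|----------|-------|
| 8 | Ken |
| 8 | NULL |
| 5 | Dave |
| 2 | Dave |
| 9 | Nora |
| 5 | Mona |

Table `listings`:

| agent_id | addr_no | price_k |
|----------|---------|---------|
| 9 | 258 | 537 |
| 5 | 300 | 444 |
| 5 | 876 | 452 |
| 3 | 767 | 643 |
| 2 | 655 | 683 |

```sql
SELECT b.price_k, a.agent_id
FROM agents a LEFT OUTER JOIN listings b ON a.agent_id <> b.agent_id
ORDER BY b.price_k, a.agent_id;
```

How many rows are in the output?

LEFT JOIN keeps every row from `agents`; unmatched rows get NULL for `listings`'s columns.
Matching on a.agent_id <> b.agent_id.
Matched pairs: 24; unmatched a rows kept: 0.
Total: 24 rows.

24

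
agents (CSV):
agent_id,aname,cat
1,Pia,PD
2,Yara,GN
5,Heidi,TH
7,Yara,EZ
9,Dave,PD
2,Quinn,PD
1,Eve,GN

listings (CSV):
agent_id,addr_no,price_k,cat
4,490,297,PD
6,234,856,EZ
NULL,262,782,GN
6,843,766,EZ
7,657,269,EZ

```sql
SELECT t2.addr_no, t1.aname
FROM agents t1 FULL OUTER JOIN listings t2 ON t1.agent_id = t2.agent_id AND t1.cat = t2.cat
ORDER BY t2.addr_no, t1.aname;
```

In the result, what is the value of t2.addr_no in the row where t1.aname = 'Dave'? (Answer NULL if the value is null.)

NULL

FULL OUTER JOIN keeps every row from both sides; unmatched rows get NULL for the other side's columns.
Matching on t1.agent_id = t2.agent_id AND t1.cat = t2.cat. A NULL in a compared column never satisfies the condition.
- agent_id=1, cat=PD: no t2 row matches, row kept with t2 columns NULL.
- agent_id=2, cat=GN: no t2 row matches, row kept with t2 columns NULL.
- agent_id=5, cat=TH: no t2 row matches, row kept with t2 columns NULL.
- agent_id=7, cat=EZ: 1 matching t2 row(s), so 1 row(s) emitted.
- agent_id=9, cat=PD: no t2 row matches, row kept with t2 columns NULL.
- agent_id=2, cat=PD: no t2 row matches, row kept with t2 columns NULL.
- agent_id=1, cat=GN: no t2 row matches, row kept with t2 columns NULL.
- 4 t2 row(s) had no t1 match → kept, t1 columns NULL.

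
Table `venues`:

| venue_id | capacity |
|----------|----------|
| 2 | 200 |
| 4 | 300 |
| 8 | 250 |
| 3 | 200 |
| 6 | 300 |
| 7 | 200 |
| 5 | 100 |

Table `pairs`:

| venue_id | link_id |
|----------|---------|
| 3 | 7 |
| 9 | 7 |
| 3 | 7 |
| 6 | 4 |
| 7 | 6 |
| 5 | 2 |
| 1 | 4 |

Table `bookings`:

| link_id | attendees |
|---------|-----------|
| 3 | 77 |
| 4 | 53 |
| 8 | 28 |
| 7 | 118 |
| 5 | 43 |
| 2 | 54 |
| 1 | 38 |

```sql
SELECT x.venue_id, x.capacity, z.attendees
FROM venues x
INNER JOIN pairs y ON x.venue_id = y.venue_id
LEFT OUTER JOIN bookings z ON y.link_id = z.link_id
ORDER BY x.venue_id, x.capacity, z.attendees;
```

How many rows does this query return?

Evaluate left to right. First `venues x INNER JOIN pairs y` on venue_id: 5 row(s).
Then LEFT JOIN `bookings z` on link_id: each of those 5 rows is kept; rows whose y.link_id has no match in z get NULL for z's columns.
Result: 5 row(s).

5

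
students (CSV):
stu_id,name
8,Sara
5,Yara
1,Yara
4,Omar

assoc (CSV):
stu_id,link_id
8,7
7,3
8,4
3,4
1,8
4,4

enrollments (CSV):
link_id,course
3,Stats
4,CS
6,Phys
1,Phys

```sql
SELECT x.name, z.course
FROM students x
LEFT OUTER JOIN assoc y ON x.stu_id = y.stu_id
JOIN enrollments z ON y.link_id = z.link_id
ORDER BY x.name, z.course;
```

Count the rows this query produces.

2

Joins associate left-to-right: students LEFT JOIN assoc on stu_id gives 5 intermediate row(s).
Then INNER JOIN `enrollments z` on link_id: keep only rows whose y.link_id appears in z.
Result: 2 row(s).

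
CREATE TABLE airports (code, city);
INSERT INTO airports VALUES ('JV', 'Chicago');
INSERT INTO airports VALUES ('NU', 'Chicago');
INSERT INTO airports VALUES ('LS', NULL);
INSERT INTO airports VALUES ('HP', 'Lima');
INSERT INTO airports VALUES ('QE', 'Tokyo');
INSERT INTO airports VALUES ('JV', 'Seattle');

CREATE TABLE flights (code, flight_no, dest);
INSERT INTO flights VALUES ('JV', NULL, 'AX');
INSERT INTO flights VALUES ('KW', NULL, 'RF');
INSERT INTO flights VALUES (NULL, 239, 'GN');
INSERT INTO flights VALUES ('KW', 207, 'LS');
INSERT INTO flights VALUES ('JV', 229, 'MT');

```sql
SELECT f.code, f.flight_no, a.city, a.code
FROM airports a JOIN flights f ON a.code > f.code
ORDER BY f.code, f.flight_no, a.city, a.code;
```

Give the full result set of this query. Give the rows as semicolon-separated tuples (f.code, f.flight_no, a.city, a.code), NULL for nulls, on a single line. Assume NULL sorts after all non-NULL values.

INNER JOIN keeps only pairs where the ON condition holds.
Matching on a.code > f.code. A NULL in a compared column never satisfies the condition.
Matched pairs: 12.

(JV, 229, Chicago, NU); (JV, 229, Tokyo, QE); (JV, 229, NULL, LS); (JV, NULL, Chicago, NU); (JV, NULL, Tokyo, QE); (JV, NULL, NULL, LS); (KW, 207, Chicago, NU); (KW, 207, Tokyo, QE); (KW, 207, NULL, LS); (KW, NULL, Chicago, NU); (KW, NULL, Tokyo, QE); (KW, NULL, NULL, LS)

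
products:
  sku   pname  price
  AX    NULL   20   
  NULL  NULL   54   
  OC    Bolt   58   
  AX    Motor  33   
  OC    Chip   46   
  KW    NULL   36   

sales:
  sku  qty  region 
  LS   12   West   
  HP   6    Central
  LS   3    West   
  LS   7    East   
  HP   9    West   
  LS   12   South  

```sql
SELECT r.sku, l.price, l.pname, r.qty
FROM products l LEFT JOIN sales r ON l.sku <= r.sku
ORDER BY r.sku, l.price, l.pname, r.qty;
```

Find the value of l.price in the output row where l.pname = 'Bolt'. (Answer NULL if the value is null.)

LEFT JOIN keeps every row from `products`; unmatched rows get NULL for `sales`'s columns.
Matching on l.sku <= r.sku. A NULL in a compared column never satisfies the condition.
Matched pairs: 16; unmatched l rows kept: 3.

58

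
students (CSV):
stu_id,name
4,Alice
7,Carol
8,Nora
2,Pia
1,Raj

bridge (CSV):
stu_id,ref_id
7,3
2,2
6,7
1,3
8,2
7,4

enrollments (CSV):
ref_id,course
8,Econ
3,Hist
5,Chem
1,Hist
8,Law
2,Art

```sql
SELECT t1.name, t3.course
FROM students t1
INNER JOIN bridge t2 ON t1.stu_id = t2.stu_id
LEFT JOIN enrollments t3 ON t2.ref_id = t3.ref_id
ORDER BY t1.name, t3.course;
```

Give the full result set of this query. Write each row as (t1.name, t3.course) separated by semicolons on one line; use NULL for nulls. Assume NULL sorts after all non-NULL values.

Evaluate left to right. First `students t1 INNER JOIN bridge t2` on stu_id: 5 row(s).
Then LEFT JOIN `enrollments t3` on ref_id: each of those 5 rows is kept; rows whose t2.ref_id has no match in t3 get NULL for t3's columns.

(Carol, Hist); (Carol, NULL); (Nora, Art); (Pia, Art); (Raj, Hist)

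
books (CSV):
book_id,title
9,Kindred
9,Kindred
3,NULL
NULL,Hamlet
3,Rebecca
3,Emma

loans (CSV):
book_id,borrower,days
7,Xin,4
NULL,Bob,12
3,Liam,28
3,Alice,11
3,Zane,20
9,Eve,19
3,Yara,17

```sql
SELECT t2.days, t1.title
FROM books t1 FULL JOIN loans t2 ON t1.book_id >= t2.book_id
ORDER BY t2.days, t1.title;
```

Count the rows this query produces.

26

FULL OUTER JOIN keeps every row from both sides; unmatched rows get NULL for the other side's columns.
Matching on t1.book_id >= t2.book_id. A NULL in a compared column never satisfies the condition.
- t1[0] book_id=9 → 6 match(es) in t2 → 6 row(s).
- t1[1] book_id=9 → 6 match(es) in t2 → 6 row(s).
- t1[2] book_id=3 → 4 match(es) in t2 → 4 row(s).
- t1[3] book_id=NULL → no match; kept with NULLs on the t2 side.
- t1[4] book_id=3 → 4 match(es) in t2 → 4 row(s).
- t1[5] book_id=3 → 4 match(es) in t2 → 4 row(s).
- plus 1 unmatched t2 row(s), each kept with NULL t1 columns.
Total: 24 matched + 2 padded = 26 rows.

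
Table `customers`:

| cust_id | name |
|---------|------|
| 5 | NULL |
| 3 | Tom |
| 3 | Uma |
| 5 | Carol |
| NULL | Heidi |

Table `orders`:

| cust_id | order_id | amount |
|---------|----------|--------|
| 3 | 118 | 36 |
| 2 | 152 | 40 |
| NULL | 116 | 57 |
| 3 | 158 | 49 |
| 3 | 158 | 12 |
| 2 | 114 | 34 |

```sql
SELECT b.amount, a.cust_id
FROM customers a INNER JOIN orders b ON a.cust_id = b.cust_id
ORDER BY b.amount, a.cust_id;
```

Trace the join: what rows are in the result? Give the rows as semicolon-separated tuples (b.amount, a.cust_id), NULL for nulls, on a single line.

INNER JOIN keeps only pairs where the ON condition holds.
Matching on a.cust_id = b.cust_id. A NULL in a compared column never satisfies the condition.
Matched pairs: 6.

(12, 3); (12, 3); (36, 3); (36, 3); (49, 3); (49, 3)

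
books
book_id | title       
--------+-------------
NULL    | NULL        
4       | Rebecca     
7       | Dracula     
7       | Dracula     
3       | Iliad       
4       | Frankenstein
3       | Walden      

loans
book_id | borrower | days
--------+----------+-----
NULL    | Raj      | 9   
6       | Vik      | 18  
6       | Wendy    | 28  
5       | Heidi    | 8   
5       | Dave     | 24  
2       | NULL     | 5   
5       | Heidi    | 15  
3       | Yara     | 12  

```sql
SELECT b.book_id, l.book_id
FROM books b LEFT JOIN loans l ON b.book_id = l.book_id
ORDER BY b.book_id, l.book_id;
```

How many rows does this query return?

LEFT JOIN keeps every row from `books`; unmatched rows get NULL for `loans`'s columns.
Matching on b.book_id = l.book_id. A NULL in a compared column never satisfies the condition.
- book_id=NULL: no l row matches, row kept with l columns NULL.
- book_id=4: no l row matches, row kept with l columns NULL.
- book_id=7: no l row matches, row kept with l columns NULL.
- book_id=7: no l row matches, row kept with l columns NULL.
- book_id=3: 1 matching l row(s), so 1 row(s) emitted.
- book_id=4: no l row matches, row kept with l columns NULL.
- book_id=3: 1 matching l row(s), so 1 row(s) emitted.
Total: 2 matched + 5 padded = 7 rows.

7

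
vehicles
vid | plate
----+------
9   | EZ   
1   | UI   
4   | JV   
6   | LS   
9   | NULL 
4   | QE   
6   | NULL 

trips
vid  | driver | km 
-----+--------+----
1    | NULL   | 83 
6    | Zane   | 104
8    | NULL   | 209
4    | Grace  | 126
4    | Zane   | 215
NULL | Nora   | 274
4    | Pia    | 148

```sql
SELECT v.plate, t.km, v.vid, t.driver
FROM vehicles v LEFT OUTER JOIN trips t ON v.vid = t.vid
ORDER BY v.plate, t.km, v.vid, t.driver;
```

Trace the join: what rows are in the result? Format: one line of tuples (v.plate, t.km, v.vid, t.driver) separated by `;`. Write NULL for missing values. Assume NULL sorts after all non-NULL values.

(EZ, NULL, 9, NULL); (JV, 126, 4, Grace); (JV, 148, 4, Pia); (JV, 215, 4, Zane); (LS, 104, 6, Zane); (QE, 126, 4, Grace); (QE, 148, 4, Pia); (QE, 215, 4, Zane); (UI, 83, 1, NULL); (NULL, 104, 6, Zane); (NULL, NULL, 9, NULL)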